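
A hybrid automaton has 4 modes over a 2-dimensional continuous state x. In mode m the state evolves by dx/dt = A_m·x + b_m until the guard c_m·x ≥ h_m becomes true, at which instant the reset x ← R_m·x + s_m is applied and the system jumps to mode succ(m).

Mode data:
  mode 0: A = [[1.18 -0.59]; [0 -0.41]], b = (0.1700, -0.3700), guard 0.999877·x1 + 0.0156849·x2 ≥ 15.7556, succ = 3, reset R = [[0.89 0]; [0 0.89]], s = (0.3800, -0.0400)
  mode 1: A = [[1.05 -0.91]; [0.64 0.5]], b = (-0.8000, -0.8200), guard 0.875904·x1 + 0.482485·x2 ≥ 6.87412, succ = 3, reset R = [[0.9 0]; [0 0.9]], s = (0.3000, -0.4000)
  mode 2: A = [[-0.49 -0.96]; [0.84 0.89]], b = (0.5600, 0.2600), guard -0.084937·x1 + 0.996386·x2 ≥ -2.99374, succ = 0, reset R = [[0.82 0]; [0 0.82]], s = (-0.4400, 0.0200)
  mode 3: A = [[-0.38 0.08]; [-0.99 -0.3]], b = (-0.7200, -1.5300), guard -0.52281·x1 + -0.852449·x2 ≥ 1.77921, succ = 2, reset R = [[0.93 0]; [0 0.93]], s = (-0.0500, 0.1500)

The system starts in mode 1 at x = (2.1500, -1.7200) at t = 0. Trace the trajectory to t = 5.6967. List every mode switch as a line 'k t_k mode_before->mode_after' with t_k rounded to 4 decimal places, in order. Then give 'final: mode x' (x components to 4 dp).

1 1.1002 1->3
2 1.7964 3->2
3 3.0915 2->0
4 3.9661 0->3
5 4.5521 3->2
final: 2 11.2353 -3.2387

Mode 1: guard c·x = 6.8741 hit at Δt = 1.1002 (t = 1.1002), x⁻ = (7.9074, -0.1078) → reset → x⁺ = (7.4166, -0.4970), jump to mode 3
Mode 3: guard c·x = 1.7792 hit at Δt = 0.6962 (t = 1.7964), x⁻ = (5.0969, -5.2131) → reset → x⁺ = (4.6901, -4.6982), jump to mode 2
Mode 2: guard c·x = -2.9937 hit at Δt = 1.2951 (t = 3.0915), x⁻ = (6.5591, -2.4455) → reset → x⁺ = (4.9384, -1.9853), jump to mode 0
Mode 0: guard c·x = 15.7556 hit at Δt = 0.8746 (t = 3.9661), x⁻ = (15.7836, -1.6590) → reset → x⁺ = (14.4274, -1.5165), jump to mode 3
Mode 3: guard c·x = 1.7792 hit at Δt = 0.5860 (t = 4.5521), x⁻ = (10.9353, -8.7938) → reset → x⁺ = (10.1198, -8.0283), jump to mode 2
Mode 2: flow for 1.1446 to horizon, guard not reached → x = (11.2353, -3.2387)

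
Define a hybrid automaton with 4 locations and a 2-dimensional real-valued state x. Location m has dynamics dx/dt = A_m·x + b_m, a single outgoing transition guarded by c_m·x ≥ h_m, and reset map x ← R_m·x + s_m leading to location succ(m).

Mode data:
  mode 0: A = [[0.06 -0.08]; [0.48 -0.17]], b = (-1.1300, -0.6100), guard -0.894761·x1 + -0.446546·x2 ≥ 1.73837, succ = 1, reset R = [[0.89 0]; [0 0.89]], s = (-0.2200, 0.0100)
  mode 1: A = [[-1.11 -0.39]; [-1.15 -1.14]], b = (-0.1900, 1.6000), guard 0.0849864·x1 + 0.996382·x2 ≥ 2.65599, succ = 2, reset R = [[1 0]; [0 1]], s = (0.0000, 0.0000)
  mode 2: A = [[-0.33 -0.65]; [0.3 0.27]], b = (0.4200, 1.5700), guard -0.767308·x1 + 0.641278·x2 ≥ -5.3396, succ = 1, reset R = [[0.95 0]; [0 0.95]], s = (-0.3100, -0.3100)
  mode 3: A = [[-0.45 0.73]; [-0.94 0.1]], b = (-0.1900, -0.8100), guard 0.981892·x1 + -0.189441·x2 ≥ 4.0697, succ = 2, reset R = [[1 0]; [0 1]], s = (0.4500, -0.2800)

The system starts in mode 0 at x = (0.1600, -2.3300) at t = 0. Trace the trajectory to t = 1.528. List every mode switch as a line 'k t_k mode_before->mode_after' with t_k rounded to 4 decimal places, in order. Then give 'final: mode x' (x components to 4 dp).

Mode 0: guard c·x = 1.7384 hit at Δt = 0.8507 (t = 0.8507), x⁻ = (-0.6477, -2.5951) → reset → x⁺ = (-0.7965, -2.2996), jump to mode 1
Mode 1: flow for 0.6773 to horizon, guard not reached → x = (-0.3032, -0.0673)

1 0.8507 0->1
final: 1 -0.3032 -0.0673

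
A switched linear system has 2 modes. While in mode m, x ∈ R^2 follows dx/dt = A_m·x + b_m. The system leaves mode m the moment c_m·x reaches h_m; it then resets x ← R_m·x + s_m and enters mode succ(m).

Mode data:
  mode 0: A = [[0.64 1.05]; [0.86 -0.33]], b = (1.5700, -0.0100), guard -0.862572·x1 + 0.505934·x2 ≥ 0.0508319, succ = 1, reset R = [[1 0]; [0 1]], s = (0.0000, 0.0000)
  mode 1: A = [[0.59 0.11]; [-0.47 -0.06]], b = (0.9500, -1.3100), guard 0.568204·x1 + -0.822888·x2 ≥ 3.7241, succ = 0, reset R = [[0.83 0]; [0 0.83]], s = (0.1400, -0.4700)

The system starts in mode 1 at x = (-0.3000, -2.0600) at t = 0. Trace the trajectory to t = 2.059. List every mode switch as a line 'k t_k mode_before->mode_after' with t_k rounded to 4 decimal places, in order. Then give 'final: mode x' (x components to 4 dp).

Mode 1: guard c·x = 3.7241 hit at Δt = 1.5244 (t = 1.5244), x⁻ = (0.8468, -3.9410) → reset → x⁺ = (0.8428, -3.7410), jump to mode 0
Mode 0: flow for 0.5346 to horizon, guard not reached → x = (-0.0471, -2.9829)

1 1.5244 1->0
final: 0 -0.0471 -2.9829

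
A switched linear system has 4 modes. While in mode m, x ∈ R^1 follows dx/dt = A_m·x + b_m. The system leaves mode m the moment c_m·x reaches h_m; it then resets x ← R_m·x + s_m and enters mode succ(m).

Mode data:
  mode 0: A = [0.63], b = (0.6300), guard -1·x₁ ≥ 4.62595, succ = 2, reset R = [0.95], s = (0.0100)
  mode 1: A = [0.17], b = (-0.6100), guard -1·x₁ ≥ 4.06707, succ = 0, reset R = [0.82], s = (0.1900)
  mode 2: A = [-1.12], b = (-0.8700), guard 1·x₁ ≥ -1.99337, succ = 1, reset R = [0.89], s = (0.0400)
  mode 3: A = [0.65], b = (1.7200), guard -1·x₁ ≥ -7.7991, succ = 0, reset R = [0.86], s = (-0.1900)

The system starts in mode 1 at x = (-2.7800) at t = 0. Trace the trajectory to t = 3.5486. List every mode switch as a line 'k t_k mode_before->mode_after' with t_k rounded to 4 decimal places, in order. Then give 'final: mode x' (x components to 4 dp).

Mode 1: guard c·x = 4.0671 hit at Δt = 1.0828 (t = 1.0828), x⁻ = (-4.0671) → reset → x⁺ = (-3.1450), jump to mode 0
Mode 0: guard c·x = 4.6259 hit at Δt = 0.8333 (t = 1.9161), x⁻ = (-4.6259) → reset → x⁺ = (-4.3847), jump to mode 2
Mode 2: guard c·x = -1.9934 hit at Δt = 0.9706 (t = 2.8867), x⁻ = (-1.9934) → reset → x⁺ = (-1.7341), jump to mode 1
Mode 1: flow for 0.6619 to horizon, guard not reached → x = (-2.3680)

1 1.0828 1->0
2 1.9161 0->2
3 2.8867 2->1
final: 1 -2.3680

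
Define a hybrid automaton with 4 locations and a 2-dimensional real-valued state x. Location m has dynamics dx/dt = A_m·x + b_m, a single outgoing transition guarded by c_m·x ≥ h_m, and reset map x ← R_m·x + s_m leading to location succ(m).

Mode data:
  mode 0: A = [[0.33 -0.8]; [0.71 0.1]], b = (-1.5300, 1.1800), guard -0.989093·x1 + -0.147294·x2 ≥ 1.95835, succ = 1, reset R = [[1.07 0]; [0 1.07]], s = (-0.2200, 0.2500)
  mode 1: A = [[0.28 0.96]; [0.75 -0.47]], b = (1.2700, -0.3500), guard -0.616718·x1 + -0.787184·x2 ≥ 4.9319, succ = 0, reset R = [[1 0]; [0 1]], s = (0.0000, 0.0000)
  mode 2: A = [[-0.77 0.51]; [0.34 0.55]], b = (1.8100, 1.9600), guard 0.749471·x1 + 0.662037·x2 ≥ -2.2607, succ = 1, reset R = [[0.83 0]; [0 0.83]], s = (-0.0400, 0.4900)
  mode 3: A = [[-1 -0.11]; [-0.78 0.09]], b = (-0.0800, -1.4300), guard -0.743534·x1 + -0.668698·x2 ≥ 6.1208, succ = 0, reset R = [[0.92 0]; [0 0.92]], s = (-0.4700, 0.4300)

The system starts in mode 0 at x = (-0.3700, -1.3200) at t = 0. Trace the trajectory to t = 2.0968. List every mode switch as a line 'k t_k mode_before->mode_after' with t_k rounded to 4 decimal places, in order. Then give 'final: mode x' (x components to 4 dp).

1 1.3547 0->1
final: 1 -2.6150 -1.7682

Mode 0: guard c·x = 1.9584 hit at Δt = 1.3547 (t = 1.3547), x⁻ = (-1.8573, -0.8233) → reset → x⁺ = (-2.2074, -0.6309), jump to mode 1
Mode 1: flow for 0.7421 to horizon, guard not reached → x = (-2.6150, -1.7682)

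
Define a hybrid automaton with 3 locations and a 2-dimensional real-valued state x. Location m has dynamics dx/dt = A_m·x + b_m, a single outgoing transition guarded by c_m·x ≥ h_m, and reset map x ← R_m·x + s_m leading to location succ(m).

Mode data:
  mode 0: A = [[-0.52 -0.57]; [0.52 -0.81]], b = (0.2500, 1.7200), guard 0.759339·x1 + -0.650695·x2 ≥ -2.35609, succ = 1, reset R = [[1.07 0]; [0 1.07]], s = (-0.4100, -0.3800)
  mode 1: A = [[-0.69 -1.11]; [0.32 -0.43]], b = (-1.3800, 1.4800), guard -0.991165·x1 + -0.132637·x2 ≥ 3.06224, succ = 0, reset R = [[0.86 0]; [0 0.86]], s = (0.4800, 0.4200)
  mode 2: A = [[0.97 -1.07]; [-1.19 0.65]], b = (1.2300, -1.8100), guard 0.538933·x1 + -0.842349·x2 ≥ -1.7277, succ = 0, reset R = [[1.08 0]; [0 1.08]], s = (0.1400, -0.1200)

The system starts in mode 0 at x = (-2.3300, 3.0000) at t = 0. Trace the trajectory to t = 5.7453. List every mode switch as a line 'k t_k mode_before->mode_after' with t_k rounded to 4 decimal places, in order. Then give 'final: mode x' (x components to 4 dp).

Mode 0: guard c·x = -2.3561 hit at Δt = 1.5517 (t = 1.5517), x⁻ = (-1.9206, 1.3796) → reset → x⁺ = (-2.4650, 1.0962), jump to mode 1
Mode 1: guard c·x = 3.0622 hit at Δt = 1.1806 (t = 2.7323), x⁻ = (-3.2449, 1.1607) → reset → x⁺ = (-2.3106, 1.4182), jump to mode 0
Mode 0: guard c·x = -2.3561 hit at Δt = 0.4049 (t = 3.1372), x⁻ = (-2.0529, 1.2252) → reset → x⁺ = (-2.6066, 0.9309), jump to mode 1
Mode 1: guard c·x = 3.0622 hit at Δt = 1.3080 (t = 4.4452), x⁻ = (-3.2310, 1.0570) → reset → x⁺ = (-2.2986, 1.3290), jump to mode 0
Mode 0: guard c·x = -2.3561 hit at Δt = 0.3199 (t = 4.7651), x⁻ = (-2.0830, 1.1901) → reset → x⁺ = (-2.6388, 0.8934), jump to mode 1
Mode 1: flow for 0.9802 to horizon, guard not reached → x = (-3.1032, 1.0273)

1 1.5517 0->1
2 2.7323 1->0
3 3.1372 0->1
4 4.4452 1->0
5 4.7651 0->1
final: 1 -3.1032 1.0273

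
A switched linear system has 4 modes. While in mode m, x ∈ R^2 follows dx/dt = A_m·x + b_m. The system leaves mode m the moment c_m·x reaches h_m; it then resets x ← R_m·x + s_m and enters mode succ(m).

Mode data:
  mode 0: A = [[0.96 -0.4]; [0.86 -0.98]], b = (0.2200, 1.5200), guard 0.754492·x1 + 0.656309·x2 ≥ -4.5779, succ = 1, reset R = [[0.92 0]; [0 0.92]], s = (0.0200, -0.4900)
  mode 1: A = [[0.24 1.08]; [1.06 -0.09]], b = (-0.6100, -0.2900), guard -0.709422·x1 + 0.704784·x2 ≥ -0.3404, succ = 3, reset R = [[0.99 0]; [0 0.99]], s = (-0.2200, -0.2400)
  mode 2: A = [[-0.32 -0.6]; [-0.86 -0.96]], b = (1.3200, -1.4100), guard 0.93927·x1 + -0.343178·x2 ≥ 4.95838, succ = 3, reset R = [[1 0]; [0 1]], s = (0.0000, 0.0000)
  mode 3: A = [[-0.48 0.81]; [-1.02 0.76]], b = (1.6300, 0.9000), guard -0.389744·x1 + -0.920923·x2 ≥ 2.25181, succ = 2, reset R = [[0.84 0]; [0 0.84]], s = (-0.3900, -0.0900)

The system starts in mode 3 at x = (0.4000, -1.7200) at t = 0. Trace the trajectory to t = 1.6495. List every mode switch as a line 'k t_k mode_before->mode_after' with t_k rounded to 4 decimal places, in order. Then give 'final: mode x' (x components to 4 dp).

1 0.7790 3->2
final: 2 1.8212 -2.2955

Mode 3: guard c·x = 2.2518 hit at Δt = 0.7790 (t = 0.7790), x⁻ = (0.2156, -2.5364) → reset → x⁺ = (-0.2089, -2.2206), jump to mode 2
Mode 2: flow for 0.8705 to horizon, guard not reached → x = (1.8212, -2.2955)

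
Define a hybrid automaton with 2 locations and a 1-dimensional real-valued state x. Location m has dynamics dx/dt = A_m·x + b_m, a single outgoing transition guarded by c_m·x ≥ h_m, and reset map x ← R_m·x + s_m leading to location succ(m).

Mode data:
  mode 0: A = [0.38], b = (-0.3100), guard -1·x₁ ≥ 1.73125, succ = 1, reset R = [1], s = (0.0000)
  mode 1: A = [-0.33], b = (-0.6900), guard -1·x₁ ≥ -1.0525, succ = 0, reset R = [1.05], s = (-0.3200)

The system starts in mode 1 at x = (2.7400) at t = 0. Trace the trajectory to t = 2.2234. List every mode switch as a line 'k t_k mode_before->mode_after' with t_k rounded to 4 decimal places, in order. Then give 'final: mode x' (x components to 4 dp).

1 1.3022 1->0
final: 0 0.7723

Mode 1: guard c·x = -1.0525 hit at Δt = 1.3022 (t = 1.3022), x⁻ = (1.0525) → reset → x⁺ = (0.7851), jump to mode 0
Mode 0: flow for 0.9212 to horizon, guard not reached → x = (0.7723)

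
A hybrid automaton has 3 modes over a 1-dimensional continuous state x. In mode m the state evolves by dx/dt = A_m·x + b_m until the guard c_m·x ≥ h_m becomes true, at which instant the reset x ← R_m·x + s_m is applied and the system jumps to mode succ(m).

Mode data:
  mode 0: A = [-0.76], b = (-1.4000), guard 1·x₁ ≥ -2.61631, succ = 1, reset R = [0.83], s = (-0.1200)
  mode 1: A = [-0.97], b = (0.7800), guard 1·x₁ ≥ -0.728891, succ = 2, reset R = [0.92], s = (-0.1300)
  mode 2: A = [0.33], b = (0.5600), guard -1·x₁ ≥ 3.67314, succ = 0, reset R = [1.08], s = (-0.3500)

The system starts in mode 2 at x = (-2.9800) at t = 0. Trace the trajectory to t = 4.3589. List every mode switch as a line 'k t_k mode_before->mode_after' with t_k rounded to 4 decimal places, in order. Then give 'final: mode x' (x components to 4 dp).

Mode 2: guard c·x = 3.6731 hit at Δt = 1.3089 (t = 1.3089), x⁻ = (-3.6731) → reset → x⁺ = (-4.3170), jump to mode 0
Mode 0: guard c·x = -2.6163 hit at Δt = 1.5291 (t = 2.8380), x⁻ = (-2.6163) → reset → x⁺ = (-2.2915), jump to mode 1
Mode 1: guard c·x = -0.7289 hit at Δt = 0.7245 (t = 3.5625), x⁻ = (-0.7289) → reset → x⁺ = (-0.8006), jump to mode 2
Mode 2: flow for 0.7964 to horizon, guard not reached → x = (-0.5311)

1 1.3089 2->0
2 2.8380 0->1
3 3.5625 1->2
final: 2 -0.5311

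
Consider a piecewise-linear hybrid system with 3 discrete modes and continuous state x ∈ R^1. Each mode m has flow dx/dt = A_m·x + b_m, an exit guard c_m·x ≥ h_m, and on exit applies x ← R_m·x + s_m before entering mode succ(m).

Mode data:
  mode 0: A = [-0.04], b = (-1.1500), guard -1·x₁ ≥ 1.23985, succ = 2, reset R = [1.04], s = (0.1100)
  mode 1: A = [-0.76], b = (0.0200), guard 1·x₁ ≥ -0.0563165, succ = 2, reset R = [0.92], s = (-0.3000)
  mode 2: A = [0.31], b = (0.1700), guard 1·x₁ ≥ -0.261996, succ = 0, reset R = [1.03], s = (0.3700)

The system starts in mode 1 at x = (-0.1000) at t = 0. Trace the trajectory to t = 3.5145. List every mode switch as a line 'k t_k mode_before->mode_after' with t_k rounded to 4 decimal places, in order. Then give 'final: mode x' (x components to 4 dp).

1 0.5584 1->2
2 1.7723 2->0
3 2.9613 0->2
final: 2 -1.2975

Mode 1: guard c·x = -0.0563 hit at Δt = 0.5584 (t = 0.5584), x⁻ = (-0.0563) → reset → x⁺ = (-0.3518), jump to mode 2
Mode 2: guard c·x = -0.2620 hit at Δt = 1.2139 (t = 1.7723), x⁻ = (-0.2620) → reset → x⁺ = (0.1001), jump to mode 0
Mode 0: guard c·x = 1.2398 hit at Δt = 1.1890 (t = 2.9613), x⁻ = (-1.2398) → reset → x⁺ = (-1.1794), jump to mode 2
Mode 2: flow for 0.5532 to horizon, guard not reached → x = (-1.2975)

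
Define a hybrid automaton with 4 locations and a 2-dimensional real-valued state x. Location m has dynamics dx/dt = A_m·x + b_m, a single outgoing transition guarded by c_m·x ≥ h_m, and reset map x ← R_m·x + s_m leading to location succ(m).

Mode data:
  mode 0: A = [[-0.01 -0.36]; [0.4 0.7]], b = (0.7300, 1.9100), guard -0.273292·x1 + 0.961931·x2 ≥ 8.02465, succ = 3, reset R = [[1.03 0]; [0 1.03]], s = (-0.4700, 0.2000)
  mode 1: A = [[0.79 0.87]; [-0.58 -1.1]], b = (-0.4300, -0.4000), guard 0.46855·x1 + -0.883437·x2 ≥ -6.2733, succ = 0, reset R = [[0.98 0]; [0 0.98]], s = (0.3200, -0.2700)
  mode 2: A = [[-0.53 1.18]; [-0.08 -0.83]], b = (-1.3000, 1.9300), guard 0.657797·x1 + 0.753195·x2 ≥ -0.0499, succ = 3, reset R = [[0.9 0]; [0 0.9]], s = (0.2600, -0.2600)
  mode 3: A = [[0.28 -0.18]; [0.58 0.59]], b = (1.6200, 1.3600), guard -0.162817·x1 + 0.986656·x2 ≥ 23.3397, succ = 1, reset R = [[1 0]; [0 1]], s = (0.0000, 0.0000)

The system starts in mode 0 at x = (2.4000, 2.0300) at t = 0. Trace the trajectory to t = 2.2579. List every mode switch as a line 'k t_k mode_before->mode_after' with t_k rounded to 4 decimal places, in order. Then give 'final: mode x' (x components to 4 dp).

1 1.0724 0->3
final: 3 -0.2139 21.3466

Mode 0: guard c·x = 8.0246 hit at Δt = 1.0724 (t = 1.0724), x⁻ = (1.2355, 8.6932) → reset → x⁺ = (0.8025, 9.1540), jump to mode 3
Mode 3: flow for 1.1855 to horizon, guard not reached → x = (-0.2139, 21.3466)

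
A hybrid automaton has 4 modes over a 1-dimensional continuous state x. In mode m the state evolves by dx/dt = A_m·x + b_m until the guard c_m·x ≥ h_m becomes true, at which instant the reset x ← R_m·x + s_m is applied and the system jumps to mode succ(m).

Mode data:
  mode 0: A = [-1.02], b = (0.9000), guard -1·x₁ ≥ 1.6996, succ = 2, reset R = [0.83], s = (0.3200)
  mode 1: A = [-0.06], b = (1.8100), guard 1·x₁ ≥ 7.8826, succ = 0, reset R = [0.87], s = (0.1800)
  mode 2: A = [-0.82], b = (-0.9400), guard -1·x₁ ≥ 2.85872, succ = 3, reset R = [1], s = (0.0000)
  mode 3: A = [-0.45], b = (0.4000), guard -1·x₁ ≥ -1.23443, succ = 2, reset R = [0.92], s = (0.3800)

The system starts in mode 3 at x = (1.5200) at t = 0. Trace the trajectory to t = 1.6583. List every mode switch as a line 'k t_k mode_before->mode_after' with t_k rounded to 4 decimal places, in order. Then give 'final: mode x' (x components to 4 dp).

1 1.3386 3->2
final: 2 0.9018

Mode 3: guard c·x = -1.2344 hit at Δt = 1.3386 (t = 1.3386), x⁻ = (1.2344) → reset → x⁺ = (1.5157), jump to mode 2
Mode 2: flow for 0.3197 to horizon, guard not reached → x = (0.9018)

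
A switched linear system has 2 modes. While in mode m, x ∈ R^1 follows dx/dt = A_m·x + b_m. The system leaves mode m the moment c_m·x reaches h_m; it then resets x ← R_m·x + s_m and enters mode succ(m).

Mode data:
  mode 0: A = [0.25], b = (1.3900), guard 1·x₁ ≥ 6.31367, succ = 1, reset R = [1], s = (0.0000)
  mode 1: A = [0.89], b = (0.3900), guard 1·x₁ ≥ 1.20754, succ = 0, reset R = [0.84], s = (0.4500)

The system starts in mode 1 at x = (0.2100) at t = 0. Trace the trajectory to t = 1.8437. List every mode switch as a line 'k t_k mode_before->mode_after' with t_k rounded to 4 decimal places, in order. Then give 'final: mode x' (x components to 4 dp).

1 1.0469 1->0
final: 0 3.0127

Mode 1: guard c·x = 1.2075 hit at Δt = 1.0469 (t = 1.0469), x⁻ = (1.2075) → reset → x⁺ = (1.4643), jump to mode 0
Mode 0: flow for 0.7968 to horizon, guard not reached → x = (3.0127)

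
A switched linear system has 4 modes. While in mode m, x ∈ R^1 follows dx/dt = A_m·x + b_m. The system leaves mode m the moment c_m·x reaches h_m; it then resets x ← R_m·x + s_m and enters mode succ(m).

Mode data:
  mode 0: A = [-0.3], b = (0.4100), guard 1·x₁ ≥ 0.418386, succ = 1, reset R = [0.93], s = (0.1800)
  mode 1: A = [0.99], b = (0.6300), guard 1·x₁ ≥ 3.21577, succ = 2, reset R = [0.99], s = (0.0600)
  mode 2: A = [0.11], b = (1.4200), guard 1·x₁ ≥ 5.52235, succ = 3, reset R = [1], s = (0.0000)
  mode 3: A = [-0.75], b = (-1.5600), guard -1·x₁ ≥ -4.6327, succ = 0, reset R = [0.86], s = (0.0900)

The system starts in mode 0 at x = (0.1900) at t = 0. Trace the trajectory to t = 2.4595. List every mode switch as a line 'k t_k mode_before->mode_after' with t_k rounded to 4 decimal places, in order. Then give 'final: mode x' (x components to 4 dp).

1 0.7193 0->1
2 1.8928 1->2
final: 2 4.2826

Mode 0: guard c·x = 0.4184 hit at Δt = 0.7193 (t = 0.7193), x⁻ = (0.4184) → reset → x⁺ = (0.5691), jump to mode 1
Mode 1: guard c·x = 3.2158 hit at Δt = 1.1735 (t = 1.8928), x⁻ = (3.2158) → reset → x⁺ = (3.2436), jump to mode 2
Mode 2: flow for 0.5667 to horizon, guard not reached → x = (4.2826)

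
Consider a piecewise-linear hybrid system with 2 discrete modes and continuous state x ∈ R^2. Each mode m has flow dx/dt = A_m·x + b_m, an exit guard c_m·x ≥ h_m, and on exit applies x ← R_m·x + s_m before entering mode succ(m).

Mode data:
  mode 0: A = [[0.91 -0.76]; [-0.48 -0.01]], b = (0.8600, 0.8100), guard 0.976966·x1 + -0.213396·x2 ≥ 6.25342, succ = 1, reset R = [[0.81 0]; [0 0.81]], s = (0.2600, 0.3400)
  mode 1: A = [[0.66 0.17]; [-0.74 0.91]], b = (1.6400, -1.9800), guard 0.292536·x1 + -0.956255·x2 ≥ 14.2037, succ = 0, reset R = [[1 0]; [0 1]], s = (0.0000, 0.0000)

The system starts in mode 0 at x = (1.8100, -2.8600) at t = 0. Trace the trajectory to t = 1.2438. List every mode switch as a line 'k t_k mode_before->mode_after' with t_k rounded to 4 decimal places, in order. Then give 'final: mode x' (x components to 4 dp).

Mode 0: guard c·x = 6.2534 hit at Δt = 0.6035 (t = 0.6035), x⁻ = (5.6628, -3.3789) → reset → x⁺ = (4.8469, -2.3969), jump to mode 1
Mode 1: flow for 0.6403 to horizon, guard not reached → x = (7.9646, -10.0090)

1 0.6035 0->1
final: 1 7.9646 -10.0090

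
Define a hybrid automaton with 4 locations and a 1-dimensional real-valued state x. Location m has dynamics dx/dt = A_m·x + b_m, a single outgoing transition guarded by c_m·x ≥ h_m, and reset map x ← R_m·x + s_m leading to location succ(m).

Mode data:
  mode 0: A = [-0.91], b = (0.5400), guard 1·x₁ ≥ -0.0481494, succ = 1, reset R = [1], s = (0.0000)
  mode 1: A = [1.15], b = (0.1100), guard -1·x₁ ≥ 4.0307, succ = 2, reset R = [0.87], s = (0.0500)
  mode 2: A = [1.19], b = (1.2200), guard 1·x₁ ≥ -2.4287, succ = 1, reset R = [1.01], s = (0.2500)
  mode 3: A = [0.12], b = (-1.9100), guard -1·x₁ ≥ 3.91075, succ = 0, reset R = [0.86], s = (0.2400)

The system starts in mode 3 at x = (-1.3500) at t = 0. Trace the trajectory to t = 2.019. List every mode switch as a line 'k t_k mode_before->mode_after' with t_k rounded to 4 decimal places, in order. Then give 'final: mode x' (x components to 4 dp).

1 1.1524 3->0
final: 0 -1.0957

Mode 3: guard c·x = 3.9108 hit at Δt = 1.1524 (t = 1.1524), x⁻ = (-3.9108) → reset → x⁺ = (-3.1232), jump to mode 0
Mode 0: flow for 0.8666 to horizon, guard not reached → x = (-1.0957)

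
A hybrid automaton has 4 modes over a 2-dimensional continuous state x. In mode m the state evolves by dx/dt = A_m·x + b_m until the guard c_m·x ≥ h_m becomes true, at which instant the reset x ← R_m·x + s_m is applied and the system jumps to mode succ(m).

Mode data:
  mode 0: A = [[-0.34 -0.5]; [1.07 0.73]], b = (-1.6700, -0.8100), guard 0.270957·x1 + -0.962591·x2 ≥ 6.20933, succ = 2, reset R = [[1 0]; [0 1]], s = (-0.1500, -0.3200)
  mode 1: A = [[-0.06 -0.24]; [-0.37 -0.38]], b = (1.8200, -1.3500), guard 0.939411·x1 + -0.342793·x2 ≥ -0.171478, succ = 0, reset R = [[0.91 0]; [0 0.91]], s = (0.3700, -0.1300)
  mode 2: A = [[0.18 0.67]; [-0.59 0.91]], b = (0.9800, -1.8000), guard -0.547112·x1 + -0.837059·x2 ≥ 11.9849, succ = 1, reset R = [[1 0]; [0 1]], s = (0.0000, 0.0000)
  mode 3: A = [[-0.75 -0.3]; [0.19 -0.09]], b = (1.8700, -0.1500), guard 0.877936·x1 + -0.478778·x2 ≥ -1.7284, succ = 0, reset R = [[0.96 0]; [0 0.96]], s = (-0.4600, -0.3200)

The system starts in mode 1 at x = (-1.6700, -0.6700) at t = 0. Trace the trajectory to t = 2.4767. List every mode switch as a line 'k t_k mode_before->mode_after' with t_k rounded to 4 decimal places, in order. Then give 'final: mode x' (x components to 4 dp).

Mode 1: guard c·x = -0.1715 hit at Δt = 0.5374 (t = 0.5374), x⁻ = (-0.5497, -1.0062) → reset → x⁺ = (-0.1302, -1.0456), jump to mode 0
Mode 0: guard c·x = 6.2093 hit at Δt = 1.4947 (t = 2.0321), x⁻ = (0.0148, -6.4465) → reset → x⁺ = (-0.1352, -6.7665), jump to mode 2
Mode 2: flow for 0.4446 to horizon, guard not reached → x = (-2.3789, -10.7820)

1 0.5374 1->0
2 2.0321 0->2
final: 2 -2.3789 -10.7820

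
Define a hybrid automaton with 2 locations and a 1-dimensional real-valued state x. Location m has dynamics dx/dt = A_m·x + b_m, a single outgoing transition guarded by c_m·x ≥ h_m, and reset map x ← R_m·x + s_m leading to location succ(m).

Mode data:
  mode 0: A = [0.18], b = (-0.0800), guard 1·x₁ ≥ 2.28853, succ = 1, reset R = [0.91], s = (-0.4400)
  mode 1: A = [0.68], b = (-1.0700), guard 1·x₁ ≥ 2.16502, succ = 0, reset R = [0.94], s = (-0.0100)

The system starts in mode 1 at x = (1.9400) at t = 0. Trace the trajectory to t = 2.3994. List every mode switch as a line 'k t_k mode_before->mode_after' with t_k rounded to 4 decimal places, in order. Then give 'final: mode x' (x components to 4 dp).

Mode 1: guard c·x = 2.1650 hit at Δt = 0.7040 (t = 0.7040), x⁻ = (2.1650) → reset → x⁺ = (2.0251), jump to mode 0
Mode 0: guard c·x = 2.2885 hit at Δt = 0.8563 (t = 1.5603), x⁻ = (2.2885) → reset → x⁺ = (1.6426), jump to mode 1
Mode 1: flow for 0.8391 to horizon, guard not reached → x = (1.6957)

1 0.7040 1->0
2 1.5603 0->1
final: 1 1.6957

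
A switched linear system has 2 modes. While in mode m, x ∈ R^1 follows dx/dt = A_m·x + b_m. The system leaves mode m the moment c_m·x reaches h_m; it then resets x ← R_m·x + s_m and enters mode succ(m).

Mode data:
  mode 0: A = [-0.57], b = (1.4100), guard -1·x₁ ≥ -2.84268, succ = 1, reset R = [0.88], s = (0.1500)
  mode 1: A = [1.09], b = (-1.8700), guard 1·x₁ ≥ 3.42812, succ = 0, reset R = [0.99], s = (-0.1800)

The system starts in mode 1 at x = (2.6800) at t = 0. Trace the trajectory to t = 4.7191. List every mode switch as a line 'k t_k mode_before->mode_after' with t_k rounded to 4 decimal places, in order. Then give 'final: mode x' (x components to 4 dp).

1 0.5268 1->0
2 1.7480 0->1
3 2.3022 1->0
4 3.5234 0->1
5 4.0777 1->0
final: 0 2.9872

Mode 1: guard c·x = 3.4281 hit at Δt = 0.5268 (t = 0.5268), x⁻ = (3.4281) → reset → x⁺ = (3.2138), jump to mode 0
Mode 0: guard c·x = -2.8427 hit at Δt = 1.2212 (t = 1.7480), x⁻ = (2.8427) → reset → x⁺ = (2.6516), jump to mode 1
Mode 1: guard c·x = 3.4281 hit at Δt = 0.5543 (t = 2.3022), x⁻ = (3.4281) → reset → x⁺ = (3.2138), jump to mode 0
Mode 0: guard c·x = -2.8427 hit at Δt = 1.2212 (t = 3.5234), x⁻ = (2.8427) → reset → x⁺ = (2.6516), jump to mode 1
Mode 1: guard c·x = 3.4281 hit at Δt = 0.5543 (t = 4.0777), x⁻ = (3.4281) → reset → x⁺ = (3.2138), jump to mode 0
Mode 0: flow for 0.6414 to horizon, guard not reached → x = (2.9872)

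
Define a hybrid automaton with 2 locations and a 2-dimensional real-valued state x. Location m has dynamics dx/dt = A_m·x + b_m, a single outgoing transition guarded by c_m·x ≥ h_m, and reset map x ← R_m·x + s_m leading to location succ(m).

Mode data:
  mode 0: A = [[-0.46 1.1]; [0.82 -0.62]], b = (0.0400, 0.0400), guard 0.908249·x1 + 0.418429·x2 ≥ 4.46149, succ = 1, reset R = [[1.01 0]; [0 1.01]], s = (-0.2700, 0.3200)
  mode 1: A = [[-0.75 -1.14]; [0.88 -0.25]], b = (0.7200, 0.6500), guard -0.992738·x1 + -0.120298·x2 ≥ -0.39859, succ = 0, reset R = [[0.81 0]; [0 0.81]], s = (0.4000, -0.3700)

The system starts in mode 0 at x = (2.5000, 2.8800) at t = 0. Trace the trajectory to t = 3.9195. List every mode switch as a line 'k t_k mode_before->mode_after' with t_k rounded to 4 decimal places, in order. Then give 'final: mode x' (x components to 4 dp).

Mode 0: guard c·x = 4.4615 hit at Δt = 0.4801 (t = 0.4801), x⁻ = (3.4484, 3.1773) → reset → x⁺ = (3.2129, 3.5291), jump to mode 1
Mode 1: guard c·x = -0.3986 hit at Δt = 0.6703 (t = 1.1504), x⁻ = (-0.1014, 4.1505) → reset → x⁺ = (0.3178, 2.9919), jump to mode 0
Mode 0: guard c·x = 4.4615 hit at Δt = 1.5282 (t = 2.6786), x⁻ = (3.5009, 3.0634) → reset → x⁺ = (3.2659, 3.4141), jump to mode 1
Mode 1: guard c·x = -0.3986 hit at Δt = 0.6895 (t = 3.3681), x⁻ = (-0.0935, 4.0849) → reset → x⁺ = (0.3243, 2.9388), jump to mode 0
Mode 0: flow for 0.5514 to horizon, guard not reached → x = (1.6971, 2.5272)

1 0.4801 0->1
2 1.1504 1->0
3 2.6786 0->1
4 3.3681 1->0
final: 0 1.6971 2.5272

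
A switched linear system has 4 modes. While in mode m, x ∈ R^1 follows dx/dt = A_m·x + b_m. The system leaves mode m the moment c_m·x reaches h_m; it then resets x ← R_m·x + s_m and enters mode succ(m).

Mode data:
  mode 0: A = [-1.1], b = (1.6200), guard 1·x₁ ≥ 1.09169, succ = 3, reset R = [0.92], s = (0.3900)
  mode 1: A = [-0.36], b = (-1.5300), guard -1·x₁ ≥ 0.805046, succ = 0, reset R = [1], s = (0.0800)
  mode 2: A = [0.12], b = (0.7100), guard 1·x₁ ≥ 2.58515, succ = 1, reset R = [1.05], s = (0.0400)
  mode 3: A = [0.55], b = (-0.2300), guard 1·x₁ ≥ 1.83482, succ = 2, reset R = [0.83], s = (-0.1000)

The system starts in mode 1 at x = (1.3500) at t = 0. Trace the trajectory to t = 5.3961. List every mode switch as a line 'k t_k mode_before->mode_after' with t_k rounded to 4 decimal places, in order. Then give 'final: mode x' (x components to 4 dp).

Mode 1: guard c·x = 0.8050 hit at Δt = 1.3496 (t = 1.3496), x⁻ = (-0.8050) → reset → x⁺ = (-0.7250), jump to mode 0
Mode 0: guard c·x = 1.0917 hit at Δt = 1.5930 (t = 2.9426), x⁻ = (1.0917) → reset → x⁺ = (1.3944), jump to mode 3
Mode 3: guard c·x = 1.8348 hit at Δt = 0.6771 (t = 3.6197), x⁻ = (1.8348) → reset → x⁺ = (1.4229), jump to mode 2
Mode 2: guard c·x = 2.5852 hit at Δt = 1.2250 (t = 4.8447), x⁻ = (2.5852) → reset → x⁺ = (2.7544), jump to mode 1
Mode 1: flow for 0.5514 to horizon, guard not reached → x = (1.4933)

1 1.3496 1->0
2 2.9426 0->3
3 3.6197 3->2
4 4.8447 2->1
final: 1 1.4933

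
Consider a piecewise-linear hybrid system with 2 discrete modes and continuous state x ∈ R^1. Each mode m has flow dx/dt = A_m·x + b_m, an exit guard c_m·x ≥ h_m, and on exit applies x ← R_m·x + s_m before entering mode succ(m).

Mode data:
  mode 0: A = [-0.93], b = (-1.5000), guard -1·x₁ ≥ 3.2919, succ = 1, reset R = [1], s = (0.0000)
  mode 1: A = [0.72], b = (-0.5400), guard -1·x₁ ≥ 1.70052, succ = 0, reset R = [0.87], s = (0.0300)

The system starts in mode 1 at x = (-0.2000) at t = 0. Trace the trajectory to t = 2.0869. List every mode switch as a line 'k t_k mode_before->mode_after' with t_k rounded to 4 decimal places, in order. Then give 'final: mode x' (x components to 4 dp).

Mode 1: guard c·x = 1.7005 hit at Δt = 1.3161 (t = 1.3161), x⁻ = (-1.7005) → reset → x⁺ = (-1.4495), jump to mode 0
Mode 0: flow for 0.7708 to horizon, guard not reached → x = (-1.5331)

1 1.3161 1->0
final: 0 -1.5331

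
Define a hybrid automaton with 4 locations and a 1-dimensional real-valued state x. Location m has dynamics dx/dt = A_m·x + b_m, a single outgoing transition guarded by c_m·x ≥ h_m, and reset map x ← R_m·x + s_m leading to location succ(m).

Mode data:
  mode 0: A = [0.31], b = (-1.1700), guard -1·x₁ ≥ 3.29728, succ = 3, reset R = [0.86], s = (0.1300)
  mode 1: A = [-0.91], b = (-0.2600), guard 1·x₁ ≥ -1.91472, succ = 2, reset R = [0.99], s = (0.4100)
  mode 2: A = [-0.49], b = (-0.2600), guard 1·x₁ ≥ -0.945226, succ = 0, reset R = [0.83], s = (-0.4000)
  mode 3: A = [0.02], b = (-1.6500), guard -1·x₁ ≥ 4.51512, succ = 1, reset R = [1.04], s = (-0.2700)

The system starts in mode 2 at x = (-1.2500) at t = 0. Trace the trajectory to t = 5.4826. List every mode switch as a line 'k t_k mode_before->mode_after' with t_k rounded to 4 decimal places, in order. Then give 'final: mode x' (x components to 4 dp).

1 1.1246 2->0
2 2.2695 0->3
3 3.3202 3->1
4 4.4799 1->2
final: 2 -1.1149

Mode 2: guard c·x = -0.9452 hit at Δt = 1.1246 (t = 1.1246), x⁻ = (-0.9452) → reset → x⁺ = (-1.1845), jump to mode 0
Mode 0: guard c·x = 3.2973 hit at Δt = 1.1449 (t = 2.2695), x⁻ = (-3.2973) → reset → x⁺ = (-2.7057), jump to mode 3
Mode 3: guard c·x = 4.5151 hit at Δt = 1.0507 (t = 3.3202), x⁻ = (-4.5151) → reset → x⁺ = (-4.9657), jump to mode 1
Mode 1: guard c·x = -1.9147 hit at Δt = 1.1597 (t = 4.4799), x⁻ = (-1.9147) → reset → x⁺ = (-1.4856), jump to mode 2
Mode 2: flow for 1.0027 to horizon, guard not reached → x = (-1.1149)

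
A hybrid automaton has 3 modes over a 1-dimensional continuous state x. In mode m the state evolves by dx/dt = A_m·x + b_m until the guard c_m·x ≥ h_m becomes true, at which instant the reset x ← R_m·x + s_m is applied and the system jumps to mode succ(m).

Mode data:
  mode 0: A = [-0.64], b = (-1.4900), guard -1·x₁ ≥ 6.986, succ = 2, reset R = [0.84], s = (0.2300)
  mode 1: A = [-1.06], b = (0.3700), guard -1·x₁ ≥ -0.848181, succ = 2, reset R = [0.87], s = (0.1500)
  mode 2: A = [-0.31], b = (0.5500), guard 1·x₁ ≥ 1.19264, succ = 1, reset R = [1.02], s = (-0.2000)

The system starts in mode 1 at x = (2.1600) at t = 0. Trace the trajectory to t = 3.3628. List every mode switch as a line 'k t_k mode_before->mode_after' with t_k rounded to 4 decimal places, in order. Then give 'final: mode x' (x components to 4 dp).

1 1.2158 1->2
2 2.5749 2->1
3 2.8491 1->2
final: 2 1.0184

Mode 1: guard c·x = -0.8482 hit at Δt = 1.2158 (t = 1.2158), x⁻ = (0.8482) → reset → x⁺ = (0.8879), jump to mode 2
Mode 2: guard c·x = 1.1926 hit at Δt = 1.3591 (t = 2.5749), x⁻ = (1.1926) → reset → x⁺ = (1.0165), jump to mode 1
Mode 1: guard c·x = -0.8482 hit at Δt = 0.2741 (t = 2.8491), x⁻ = (0.8482) → reset → x⁺ = (0.8879), jump to mode 2
Mode 2: flow for 0.5137 to horizon, guard not reached → x = (1.0184)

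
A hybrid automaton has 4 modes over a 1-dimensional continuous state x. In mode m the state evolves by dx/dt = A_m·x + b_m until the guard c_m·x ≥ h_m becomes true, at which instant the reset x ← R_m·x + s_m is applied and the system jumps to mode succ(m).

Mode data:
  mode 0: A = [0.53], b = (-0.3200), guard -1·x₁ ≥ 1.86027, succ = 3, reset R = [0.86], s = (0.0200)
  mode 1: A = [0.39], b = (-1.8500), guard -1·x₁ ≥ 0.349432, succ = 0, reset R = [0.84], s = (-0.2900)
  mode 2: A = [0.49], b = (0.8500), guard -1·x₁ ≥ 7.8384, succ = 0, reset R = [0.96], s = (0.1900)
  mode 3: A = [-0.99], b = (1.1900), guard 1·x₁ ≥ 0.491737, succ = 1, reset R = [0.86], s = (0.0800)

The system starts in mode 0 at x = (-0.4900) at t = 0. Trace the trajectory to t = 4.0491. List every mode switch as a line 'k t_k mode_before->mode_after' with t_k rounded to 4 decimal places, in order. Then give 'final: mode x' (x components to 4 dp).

1 1.5324 0->3
2 2.9114 3->1
3 3.3810 1->0
final: 0 -1.0880

Mode 0: guard c·x = 1.8603 hit at Δt = 1.5324 (t = 1.5324), x⁻ = (-1.8603) → reset → x⁺ = (-1.5798), jump to mode 3
Mode 3: guard c·x = 0.4917 hit at Δt = 1.3790 (t = 2.9114), x⁻ = (0.4917) → reset → x⁺ = (0.5029), jump to mode 1
Mode 1: guard c·x = 0.3494 hit at Δt = 0.4696 (t = 3.3810), x⁻ = (-0.3494) → reset → x⁺ = (-0.5835), jump to mode 0
Mode 0: flow for 0.6681 to horizon, guard not reached → x = (-1.0880)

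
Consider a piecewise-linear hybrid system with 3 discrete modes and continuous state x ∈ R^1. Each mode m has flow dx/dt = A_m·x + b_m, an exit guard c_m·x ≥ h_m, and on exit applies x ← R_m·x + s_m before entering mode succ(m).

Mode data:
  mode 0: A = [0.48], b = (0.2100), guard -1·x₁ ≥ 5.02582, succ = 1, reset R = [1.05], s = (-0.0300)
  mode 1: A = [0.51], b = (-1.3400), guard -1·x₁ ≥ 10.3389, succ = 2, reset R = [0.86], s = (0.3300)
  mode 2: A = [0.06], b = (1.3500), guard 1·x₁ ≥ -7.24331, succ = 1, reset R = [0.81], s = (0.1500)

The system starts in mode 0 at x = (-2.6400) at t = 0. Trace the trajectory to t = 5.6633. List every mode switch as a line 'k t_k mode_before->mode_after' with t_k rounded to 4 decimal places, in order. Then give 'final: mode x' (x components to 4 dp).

1 1.5290 0->1
2 2.4920 1->2
3 3.9980 2->1
4 4.8622 1->2
final: 2 -7.8751

Mode 0: guard c·x = 5.0258 hit at Δt = 1.5290 (t = 1.5290), x⁻ = (-5.0258) → reset → x⁺ = (-5.3071), jump to mode 1
Mode 1: guard c·x = 10.3389 hit at Δt = 0.9630 (t = 2.4920), x⁻ = (-10.3389) → reset → x⁺ = (-8.5615), jump to mode 2
Mode 2: guard c·x = -7.2433 hit at Δt = 1.5060 (t = 3.9980), x⁻ = (-7.2433) → reset → x⁺ = (-5.7171), jump to mode 1
Mode 1: guard c·x = 10.3389 hit at Δt = 0.8642 (t = 4.8622), x⁻ = (-10.3389) → reset → x⁺ = (-8.5615), jump to mode 2
Mode 2: flow for 0.8011 to horizon, guard not reached → x = (-7.8751)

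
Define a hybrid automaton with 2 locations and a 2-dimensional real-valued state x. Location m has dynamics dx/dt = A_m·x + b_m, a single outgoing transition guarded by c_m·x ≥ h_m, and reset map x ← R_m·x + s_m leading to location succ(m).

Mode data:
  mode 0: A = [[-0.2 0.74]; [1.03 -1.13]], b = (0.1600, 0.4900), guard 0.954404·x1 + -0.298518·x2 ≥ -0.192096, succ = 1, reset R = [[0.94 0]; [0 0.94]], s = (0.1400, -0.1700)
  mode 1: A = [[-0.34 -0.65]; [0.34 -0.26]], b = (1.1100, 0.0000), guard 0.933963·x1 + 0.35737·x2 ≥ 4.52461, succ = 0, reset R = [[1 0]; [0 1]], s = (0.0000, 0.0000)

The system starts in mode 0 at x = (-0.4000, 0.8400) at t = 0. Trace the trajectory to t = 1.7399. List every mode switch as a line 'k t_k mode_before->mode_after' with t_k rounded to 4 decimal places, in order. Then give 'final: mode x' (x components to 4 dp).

Mode 0: guard c·x = -0.1921 hit at Δt = 0.5411 (t = 0.5411), x⁻ = (-0.0200, 0.5795) → reset → x⁺ = (0.1212, 0.3747), jump to mode 1
Mode 1: flow for 1.1988 to horizon, guard not reached → x = (0.9149, 0.4748)

1 0.5411 0->1
final: 1 0.9149 0.4748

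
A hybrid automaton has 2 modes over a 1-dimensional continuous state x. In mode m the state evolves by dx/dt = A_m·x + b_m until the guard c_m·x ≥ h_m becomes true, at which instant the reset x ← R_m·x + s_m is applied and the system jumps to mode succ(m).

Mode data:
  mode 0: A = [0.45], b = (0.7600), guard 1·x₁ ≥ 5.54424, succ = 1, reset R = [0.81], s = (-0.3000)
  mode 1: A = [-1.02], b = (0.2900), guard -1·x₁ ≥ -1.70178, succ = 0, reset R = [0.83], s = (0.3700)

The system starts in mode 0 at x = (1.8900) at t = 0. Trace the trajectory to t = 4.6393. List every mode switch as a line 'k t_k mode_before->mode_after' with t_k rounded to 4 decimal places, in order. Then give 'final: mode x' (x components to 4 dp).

1 1.5636 0->1
2 2.5575 1->0
3 4.1889 0->1
final: 1 2.7519

Mode 0: guard c·x = 5.5442 hit at Δt = 1.5636 (t = 1.5636), x⁻ = (5.5442) → reset → x⁺ = (4.1908), jump to mode 1
Mode 1: guard c·x = -1.7018 hit at Δt = 0.9939 (t = 2.5575), x⁻ = (1.7018) → reset → x⁺ = (1.7825), jump to mode 0
Mode 0: guard c·x = 5.5442 hit at Δt = 1.6314 (t = 4.1889), x⁻ = (5.5442) → reset → x⁺ = (4.1908), jump to mode 1
Mode 1: flow for 0.4504 to horizon, guard not reached → x = (2.7519)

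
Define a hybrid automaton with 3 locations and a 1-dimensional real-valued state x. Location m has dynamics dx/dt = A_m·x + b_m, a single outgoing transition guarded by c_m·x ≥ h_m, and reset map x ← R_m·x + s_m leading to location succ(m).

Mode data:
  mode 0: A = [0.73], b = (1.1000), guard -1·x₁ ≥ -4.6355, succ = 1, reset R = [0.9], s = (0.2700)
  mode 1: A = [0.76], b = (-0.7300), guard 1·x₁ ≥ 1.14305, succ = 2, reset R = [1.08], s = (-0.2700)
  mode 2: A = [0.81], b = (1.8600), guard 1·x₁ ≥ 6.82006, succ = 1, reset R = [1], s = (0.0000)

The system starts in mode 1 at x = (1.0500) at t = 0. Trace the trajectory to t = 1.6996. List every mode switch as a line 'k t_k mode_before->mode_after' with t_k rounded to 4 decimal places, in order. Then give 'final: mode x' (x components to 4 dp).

1 0.9381 1->2
final: 2 3.7461

Mode 1: guard c·x = 1.1430 hit at Δt = 0.9381 (t = 0.9381), x⁻ = (1.1431) → reset → x⁺ = (0.9645), jump to mode 2
Mode 2: flow for 0.7615 to horizon, guard not reached → x = (3.7461)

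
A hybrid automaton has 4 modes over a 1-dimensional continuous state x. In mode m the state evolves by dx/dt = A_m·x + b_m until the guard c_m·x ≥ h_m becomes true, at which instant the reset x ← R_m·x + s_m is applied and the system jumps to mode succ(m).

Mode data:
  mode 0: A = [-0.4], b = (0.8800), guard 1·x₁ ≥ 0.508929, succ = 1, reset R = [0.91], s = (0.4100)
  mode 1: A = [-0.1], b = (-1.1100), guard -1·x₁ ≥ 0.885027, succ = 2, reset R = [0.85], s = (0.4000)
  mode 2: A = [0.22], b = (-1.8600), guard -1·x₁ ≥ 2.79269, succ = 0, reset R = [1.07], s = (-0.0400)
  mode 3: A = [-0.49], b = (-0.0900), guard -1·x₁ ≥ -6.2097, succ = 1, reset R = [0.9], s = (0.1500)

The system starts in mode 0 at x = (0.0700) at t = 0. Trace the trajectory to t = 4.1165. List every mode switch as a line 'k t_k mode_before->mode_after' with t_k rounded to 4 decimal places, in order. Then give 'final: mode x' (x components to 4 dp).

1 0.5769 0->1
2 2.1650 1->2
3 3.2768 2->0
final: 0 -1.5366

Mode 0: guard c·x = 0.5089 hit at Δt = 0.5769 (t = 0.5769), x⁻ = (0.5089) → reset → x⁺ = (0.8731), jump to mode 1
Mode 1: guard c·x = 0.8850 hit at Δt = 1.5881 (t = 2.1650), x⁻ = (-0.8850) → reset → x⁺ = (-0.3523), jump to mode 2
Mode 2: guard c·x = 2.7927 hit at Δt = 1.1118 (t = 3.2768), x⁻ = (-2.7927) → reset → x⁺ = (-3.0282), jump to mode 0
Mode 0: flow for 0.8397 to horizon, guard not reached → x = (-1.5366)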